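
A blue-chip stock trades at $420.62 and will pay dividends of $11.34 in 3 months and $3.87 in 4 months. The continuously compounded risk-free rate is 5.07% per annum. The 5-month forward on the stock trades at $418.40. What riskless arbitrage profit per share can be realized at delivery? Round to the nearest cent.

PV(dividends) I = 11.34·e^(−0.0507·3/12) + 3.87·e^(−0.0507·4/12) = 15.0023
Fair forward F* = (S − I)·e^(rT) = (420.62 − 15.0023)·e^0.021125 = 405.6177 × 1.021350 = 414.2776
Market $418.40 > fair 414.2776: forward overpriced → cash-and-carry (borrow at r, buy the stock and collect the dividends, short the forward).
Profit at T = |F_mkt − F*| = |418.40 − 414.2776| = $4.12 per share

$4.12 per share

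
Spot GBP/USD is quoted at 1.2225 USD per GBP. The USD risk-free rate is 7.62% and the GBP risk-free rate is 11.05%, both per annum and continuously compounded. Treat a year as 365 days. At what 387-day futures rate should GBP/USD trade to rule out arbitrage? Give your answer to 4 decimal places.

1.1788

F = S·e^((r_USD − r_GBP)T) = 1.2225 · e^((0.0762 − 0.1105) × 387/365)
= 1.2225 · e^-0.036367 = 1.2225 × 0.964286
F = 1.1788 USD per GBP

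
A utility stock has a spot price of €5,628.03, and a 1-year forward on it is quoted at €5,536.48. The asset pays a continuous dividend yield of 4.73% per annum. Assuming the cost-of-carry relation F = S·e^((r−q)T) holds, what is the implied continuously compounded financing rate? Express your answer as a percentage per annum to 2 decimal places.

From F = S·e^((r−q)T): (r − q) = ln(F/S)/T
ln(5536.48/5628.03) = ln(0.983733) = -0.016401
(r − q) = -0.016401 / (1) = -0.016401
r = ln(F/S)/T + q = -0.016401 + 0.0473 = 0.030899
r = 3.09%

3.09%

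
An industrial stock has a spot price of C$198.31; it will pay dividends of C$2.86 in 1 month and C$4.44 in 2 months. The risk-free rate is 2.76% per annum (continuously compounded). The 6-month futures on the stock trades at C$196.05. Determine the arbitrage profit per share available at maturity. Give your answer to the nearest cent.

C$2.36 per share

PV(dividends) I = 2.86·e^(−0.0276·1/12) + 4.44·e^(−0.0276·2/12) = 7.2731
Fair futures F* = (S − I)·e^(rT) = (198.31 − 7.2731)·e^0.013800 = 191.0369 × 1.013896 = 193.6915
Market C$196.05 > fair 193.6915: forward overpriced → cash-and-carry (borrow at r, buy the stock and collect the dividends, short the forward).
Profit at T = |F_mkt − F*| = |196.05 − 193.6915| = C$2.36 per share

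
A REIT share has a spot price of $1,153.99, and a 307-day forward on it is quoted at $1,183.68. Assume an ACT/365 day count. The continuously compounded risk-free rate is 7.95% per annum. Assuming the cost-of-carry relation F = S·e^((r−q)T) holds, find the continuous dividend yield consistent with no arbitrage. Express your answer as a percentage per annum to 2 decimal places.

4.93%

From F = S·e^((r−q)T): (r − q) = ln(F/S)/T
ln(1183.68/1153.99) = ln(1.025728) = 0.025403
(r − q) = 0.025403 / (307/365) = 0.030202
q = r − ln(F/S)/T = 0.0795 − 0.030202 = 0.049298
q = 4.93%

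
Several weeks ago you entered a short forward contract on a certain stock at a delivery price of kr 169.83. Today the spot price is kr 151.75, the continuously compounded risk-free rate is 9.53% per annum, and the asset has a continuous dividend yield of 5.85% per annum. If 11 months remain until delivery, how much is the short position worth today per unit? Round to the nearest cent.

kr 11.80

Current fair forward for the remaining 11 months: F = S·e^((r − q)·T), (r − q) = 0.0953 − 0.0585 = 0.0368
F = 151.75 · e^(0.0368 × 11/12) = 151.75 × 1.034309 = 156.9564
Value of long forward = (F − K)·e^(−rT) = (156.9564 − 169.83) · e^(−0.0953·11/12)
= -12.8736 × 0.916349 = -11.80
Short position value = −(long value) = kr 11.80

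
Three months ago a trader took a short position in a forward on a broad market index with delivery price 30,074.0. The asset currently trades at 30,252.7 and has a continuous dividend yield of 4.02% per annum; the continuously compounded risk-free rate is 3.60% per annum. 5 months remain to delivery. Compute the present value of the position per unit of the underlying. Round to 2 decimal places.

Current fair forward for the remaining 5 months: F = S·e^((r − q)·T), (r − q) = 0.0360 − 0.0402 = -0.0042
F = 30252.7 · e^(-0.0042 × 5/12) = 30252.7 × 0.99825153 = 30199.8041
Value of long forward = (F − K)·e^(−rT) = (30199.8041 − 30074.0) · e^(−0.0360·5/12)
= 125.8041 × 0.98511194 = 123.93
Short position value = −(long value) = -123.93

-123.93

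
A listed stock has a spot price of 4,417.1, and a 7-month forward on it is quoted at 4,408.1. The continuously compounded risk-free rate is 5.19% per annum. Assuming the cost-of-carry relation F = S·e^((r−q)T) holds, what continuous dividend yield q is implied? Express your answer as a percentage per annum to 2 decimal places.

From F = S·e^((r−q)T): (r − q) = ln(F/S)/T
ln(4408.1/4417.1) = ln(0.997962) = -0.002040
(r − q) = -0.002040 / (7/12) = -0.003497
q = r − ln(F/S)/T = 0.0519 + 0.003497 = 0.055397
q = 5.54%

5.54%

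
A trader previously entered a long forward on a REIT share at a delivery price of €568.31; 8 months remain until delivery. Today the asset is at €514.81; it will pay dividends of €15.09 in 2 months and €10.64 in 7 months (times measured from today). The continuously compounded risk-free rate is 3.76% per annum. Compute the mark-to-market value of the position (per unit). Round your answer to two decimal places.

-€64.84

PV(remaining dividends) I = 15.09·e^(−0.0376·2/12) + 10.64·e^(−0.0376·7/12) = 25.4049
Current forward F = (S − I)·e^(rT) = (514.81 − 25.4049)·e^(0.0376·8/12) = 489.4051 × 1.025383 = 501.8277
Value (long) = (F − K)·e^(−rT) = (501.8277 − 568.31) × 0.975245 = -64.8365
Value = -€64.84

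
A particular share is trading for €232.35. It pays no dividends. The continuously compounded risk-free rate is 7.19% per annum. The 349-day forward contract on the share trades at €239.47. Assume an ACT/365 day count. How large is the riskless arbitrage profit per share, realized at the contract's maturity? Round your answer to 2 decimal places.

€9.42 per share

Fair forward: F* = S·e^(carry·T), with carry = r = 0.0719
F* = 232.35 · e^(0.0719 × 349/365) = 232.35 · e^0.068748 = 232.35 × 1.071166 = €248.8854
Market €239.47 < fair €248.8854: forward underpriced → reverse cash-and-carry (short spot, go long the forward).
At maturity, profit = |F_mkt − F*| = |239.47 − 248.8854| = €9.42 per share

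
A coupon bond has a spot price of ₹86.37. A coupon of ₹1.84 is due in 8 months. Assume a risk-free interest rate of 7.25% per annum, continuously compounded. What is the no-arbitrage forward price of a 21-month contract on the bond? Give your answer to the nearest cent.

PV(coupons) I = 1.84·e^(−0.0725·8/12)
I = 1.7532
F = (S − I)·e^(rT) = (86.37 − 1.7532) · e^(0.0725·21/12)
= 84.6168 · e^0.126875 = 84.6168 × 1.135275 = ₹96.06

₹96.06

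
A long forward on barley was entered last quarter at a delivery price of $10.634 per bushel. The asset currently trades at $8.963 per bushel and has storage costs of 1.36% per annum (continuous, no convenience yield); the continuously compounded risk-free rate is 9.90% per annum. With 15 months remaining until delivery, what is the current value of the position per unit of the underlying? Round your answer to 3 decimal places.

-$0.280 per bushel

Current fair forward for the remaining 15 months: F = S·e^((r + u)·T), (r + u) = 0.0990 + 0.0136 = 0.1126
F = 8.963 · e^(0.1126 × 15/12) = 8.963 × 1.151137 = 10.3176
Value of long forward = (F − K)·e^(−rT) = (10.3176 − 10.634) · e^(−0.0990·15/12)
= -0.3164 × 0.883601 = -0.280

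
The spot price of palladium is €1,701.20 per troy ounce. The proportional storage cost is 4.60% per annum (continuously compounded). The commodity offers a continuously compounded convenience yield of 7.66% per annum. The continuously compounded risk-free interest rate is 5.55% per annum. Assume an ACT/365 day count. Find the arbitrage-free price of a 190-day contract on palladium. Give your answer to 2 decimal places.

Net carry = r + u − y = 0.0555 + 0.0460 − 0.0766 = 0.0249
F = S·e^((r+u−y)T) = 1701.20 · e^(0.0249 × 190/365) = 1701.20 · e^0.01296164
= 1701.20 × 1.01304601 = €1,723.39 per troy ounce

€1,723.39 per troy ounce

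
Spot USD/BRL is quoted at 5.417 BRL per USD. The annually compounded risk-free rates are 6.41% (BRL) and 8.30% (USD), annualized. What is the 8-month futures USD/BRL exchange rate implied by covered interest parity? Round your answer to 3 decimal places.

By covered interest parity, F = S · (1+r_BRL)^T / (1+r_USD)^T
= 5.417 × 1.042289 / 1.054595 = 5.417 × 0.988331
F = 5.354 BRL per USD

5.354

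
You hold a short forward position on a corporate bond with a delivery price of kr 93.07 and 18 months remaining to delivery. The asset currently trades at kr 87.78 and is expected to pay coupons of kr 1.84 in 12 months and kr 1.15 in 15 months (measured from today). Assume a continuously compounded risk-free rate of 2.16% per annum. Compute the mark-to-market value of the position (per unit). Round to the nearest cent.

PV(remaining coupons) I = 1.84·e^(−0.0216·12/12) + 1.15·e^(−0.0216·15/12) = 2.9200
Current forward F = (S − I)·e^(rT) = (87.78 − 2.9200)·e^(0.0216·18/12) = 84.8600 × 1.032931 = 87.6545
Value (long) = (F − K)·e^(−rT) = (87.6545 − 93.07) × 0.968119 = -5.2428
Short position value = −(long value) = kr 5.24

kr 5.24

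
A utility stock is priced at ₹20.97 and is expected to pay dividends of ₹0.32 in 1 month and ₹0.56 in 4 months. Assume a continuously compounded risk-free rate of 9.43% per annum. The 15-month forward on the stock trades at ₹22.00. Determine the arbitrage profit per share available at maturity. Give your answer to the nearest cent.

₹0.63 per share

PV(dividends) I = 0.32·e^(−0.0943·1/12) + 0.56·e^(−0.0943·4/12) = 0.8602
Fair forward F* = (S − I)·e^(rT) = (20.97 − 0.8602)·e^0.117875 = 20.1098 × 1.125103 = 22.6256
Market ₹22.00 < fair 22.6256: forward underpriced → reverse cash-and-carry (short the stock, invest proceeds at r, pay the dividends, go long the forward).
Profit at T = |F_mkt − F*| = |22.00 − 22.6256| = ₹0.63 per share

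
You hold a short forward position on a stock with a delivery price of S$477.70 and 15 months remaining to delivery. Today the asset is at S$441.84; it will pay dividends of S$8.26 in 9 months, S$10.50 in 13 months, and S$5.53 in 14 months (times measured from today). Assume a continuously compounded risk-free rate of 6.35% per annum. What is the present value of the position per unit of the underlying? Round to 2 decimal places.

PV(remaining dividends) I = 8.26·e^(−0.0635·9/12) + 10.50·e^(−0.0635·13/12) + 5.53·e^(−0.0635·14/12) = 22.8129
Current forward F = (S − I)·e^(rT) = (441.84 − 22.8129)·e^(0.0635·15/12) = 419.0271 × 1.082610 = 453.6429
Value (long) = (F − K)·e^(−rT) = (453.6429 − 477.70) × 0.923693 = -22.2214
Short position value = −(long value) = S$22.22

S$22.22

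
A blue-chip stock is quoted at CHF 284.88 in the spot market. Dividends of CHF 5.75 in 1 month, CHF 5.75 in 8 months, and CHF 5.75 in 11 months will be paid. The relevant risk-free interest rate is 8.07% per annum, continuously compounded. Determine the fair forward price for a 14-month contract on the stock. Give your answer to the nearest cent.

CHF 294.88

PV(dividends) I = 5.75·e^(−0.0807·1/12) + 5.75·e^(−0.0807·8/12) + 5.75·e^(−0.0807·11/12)
I = 5.7115 + 5.4488 + 5.3400 = 16.5003
F = (S − I)·e^(rT) = (284.88 − 16.5003) · e^(0.0807·14/12)
= 268.3797 · e^0.094150 = 268.3797 × 1.098725 = CHF 294.88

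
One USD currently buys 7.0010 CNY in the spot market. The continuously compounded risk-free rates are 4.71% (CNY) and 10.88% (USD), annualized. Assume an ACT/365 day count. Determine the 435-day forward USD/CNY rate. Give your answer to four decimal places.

6.5047

F = S·e^((r_CNY − r_USD)T) = 7.0010 · e^((0.0471 − 0.1088) × 435/365)
= 7.0010 · e^-0.073533 = 7.0010 × 0.929105
F = 6.5047 CNY per USD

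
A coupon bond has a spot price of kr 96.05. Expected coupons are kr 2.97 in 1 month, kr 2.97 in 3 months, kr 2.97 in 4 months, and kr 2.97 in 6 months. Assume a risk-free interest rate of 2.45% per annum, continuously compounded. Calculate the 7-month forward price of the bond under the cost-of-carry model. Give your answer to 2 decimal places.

kr 85.47

PV(coupons) I = 2.97·e^(−0.0245·1/12) + 2.97·e^(−0.0245·3/12) + 2.97·e^(−0.0245·4/12) + 2.97·e^(−0.0245·6/12)
I = 2.9639 + 2.9519 + 2.9458 + 2.9338 = 11.7954
F = (S − I)·e^(rT) = (96.05 − 11.7954) · e^(0.0245·7/12)
= 84.2546 · e^0.014292 = 84.2546 × 1.014395 = kr 85.47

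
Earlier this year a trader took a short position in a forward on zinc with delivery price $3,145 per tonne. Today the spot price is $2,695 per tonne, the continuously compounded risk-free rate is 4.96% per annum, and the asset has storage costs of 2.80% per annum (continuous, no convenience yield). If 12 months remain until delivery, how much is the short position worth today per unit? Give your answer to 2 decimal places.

$221.29 per tonne

Current fair forward for the remaining 12 months: F = S·e^((r + u)·T), (r + u) = 0.0496 + 0.0280 = 0.0776
F = 2695 · e^(0.0776 × 12/12) = 2695 × 1.08069030 = 2912.4604
Value of long forward = (F − K)·e^(−rT) = (2912.4604 − 3145) · e^(−0.0496·12/12)
= -232.5396 × 0.95160999 = -221.29
Short position value = −(long value) = $221.29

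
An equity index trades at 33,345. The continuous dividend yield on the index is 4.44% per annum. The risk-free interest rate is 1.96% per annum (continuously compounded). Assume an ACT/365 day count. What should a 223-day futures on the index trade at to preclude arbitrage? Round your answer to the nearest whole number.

32,844

F = S·e^((r − q)T) = 33345 · e^((0.0196 − 0.0444) × 223/365)
= 33345 · e^-0.015152 = 33345 × 0.984962
F = 32,844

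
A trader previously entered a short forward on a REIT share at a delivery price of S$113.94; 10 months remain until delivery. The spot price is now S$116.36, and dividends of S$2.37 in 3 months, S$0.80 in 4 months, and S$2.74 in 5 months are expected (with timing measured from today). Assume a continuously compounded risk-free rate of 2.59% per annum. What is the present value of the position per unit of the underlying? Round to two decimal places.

PV(remaining dividends) I = 2.37·e^(−0.0259·3/12) + 0.80·e^(−0.0259·4/12) + 2.74·e^(−0.0259·5/12) = 5.8584
Current forward F = (S − I)·e^(rT) = (116.36 − 5.8584)·e^(0.0259·10/12) = 110.5016 × 1.021818 = 112.9125
Value (long) = (F − K)·e^(−rT) = (112.9125 − 113.94) × 0.978648 = -1.0056
Short position value = −(long value) = S$1.01

S$1.01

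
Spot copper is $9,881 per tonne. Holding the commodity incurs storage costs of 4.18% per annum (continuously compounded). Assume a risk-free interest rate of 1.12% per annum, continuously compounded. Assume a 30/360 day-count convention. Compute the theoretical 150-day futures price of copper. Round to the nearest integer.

Net carry = r + u − y = 0.0112 + 0.0418 − 0.0000 = 0.0530
F = S·e^((r+u−y)T) = 9881 · e^(0.0530 × 150/360) = 9881 · e^0.022083
= 9881 × 1.022329 = $10,102 per tonne

$10,102 per tonne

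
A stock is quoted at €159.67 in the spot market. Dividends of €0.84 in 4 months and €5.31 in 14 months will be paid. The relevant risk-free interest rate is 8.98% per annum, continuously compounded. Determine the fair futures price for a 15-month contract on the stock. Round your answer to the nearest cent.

PV(dividends) I = 0.84·e^(−0.0898·4/12) + 5.31·e^(−0.0898·14/12)
I = 0.8152 + 4.7818 = 5.5970
F = (S − I)·e^(rT) = (159.67 − 5.5970) · e^(0.0898·15/12)
= 154.0730 · e^0.112250 = 154.0730 × 1.118793 = €172.38

€172.38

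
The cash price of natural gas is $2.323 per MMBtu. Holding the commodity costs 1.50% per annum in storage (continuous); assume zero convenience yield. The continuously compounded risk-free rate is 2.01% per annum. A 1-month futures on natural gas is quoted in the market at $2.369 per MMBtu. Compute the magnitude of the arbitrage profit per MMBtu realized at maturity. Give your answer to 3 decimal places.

$0.039 per MMBtu

Fair futures: F* = S·e^(carry·T), with carry = (r + u) = 0.0201 + 0.0150 = 0.0351
F* = 2.323 · e^(0.0351 × 1/12) = 2.323 · e^0.002925 = 2.323 × 1.002929 = $2.3298
Market $2.369 > fair $2.3298: forward overpriced → cash-and-carry (buy spot, short the forward).
At maturity, profit = |F_mkt − F*| = |2.369 − 2.3298| = $0.039 per MMBtu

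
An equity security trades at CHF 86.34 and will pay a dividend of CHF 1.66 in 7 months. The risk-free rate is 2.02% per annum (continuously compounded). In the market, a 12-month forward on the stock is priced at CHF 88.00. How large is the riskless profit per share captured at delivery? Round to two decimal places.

PV(dividends) I = 1.66·e^(−0.0202·7/12) = 1.6406
Fair forward F* = (S − I)·e^(rT) = (86.34 − 1.6406)·e^0.020200 = 84.6994 × 1.020405 = 86.4277
Market CHF 88.00 > fair 86.4277: forward overpriced → cash-and-carry (borrow at r, buy the stock and collect the dividends, short the forward).
Profit at T = |F_mkt − F*| = |88.00 − 86.4277| = CHF 1.57 per share

CHF 1.57 per share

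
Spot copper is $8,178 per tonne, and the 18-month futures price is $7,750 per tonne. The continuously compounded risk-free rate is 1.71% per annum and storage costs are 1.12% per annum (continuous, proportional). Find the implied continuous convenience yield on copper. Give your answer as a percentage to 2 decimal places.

6.41%

F = S·e^((r+u−y)T) ⇒ (r+u−y) = ln(F/S)/T
ln(7750/8178) = -0.053755; /T ⇒ -0.035837
y = r + u − ln(F/S)/T = 0.0171 + 0.0112 + 0.035837 = 0.064137
y = 6.41%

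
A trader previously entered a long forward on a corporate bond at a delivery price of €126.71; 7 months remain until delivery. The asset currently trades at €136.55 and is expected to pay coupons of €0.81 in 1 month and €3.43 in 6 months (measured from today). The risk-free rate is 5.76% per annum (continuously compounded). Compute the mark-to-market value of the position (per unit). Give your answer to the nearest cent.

PV(remaining coupons) I = 0.81·e^(−0.0576·1/12) + 3.43·e^(−0.0576·6/12) = 4.1387
Current forward F = (S − I)·e^(rT) = (136.55 − 4.1387)·e^(0.0576·7/12) = 132.4113 × 1.034171 = 136.9359
Value (long) = (F − K)·e^(−rT) = (136.9359 − 126.71) × 0.966958 = 9.8880
Value = €9.89

€9.89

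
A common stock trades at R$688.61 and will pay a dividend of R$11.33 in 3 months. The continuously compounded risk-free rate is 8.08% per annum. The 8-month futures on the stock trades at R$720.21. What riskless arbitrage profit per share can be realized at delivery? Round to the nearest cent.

PV(dividends) I = 11.33·e^(−0.0808·3/12) = 11.1034
Fair futures F* = (S − I)·e^(rT) = (688.61 − 11.1034)·e^0.053867 = 677.5066 × 1.055344 = 715.0025
Market R$720.21 > fair 715.0025: forward overpriced → cash-and-carry (borrow at r, buy the stock and collect the dividends, short the forward).
Profit at T = |F_mkt − F*| = |720.21 − 715.0025| = R$5.21 per share

R$5.21 per share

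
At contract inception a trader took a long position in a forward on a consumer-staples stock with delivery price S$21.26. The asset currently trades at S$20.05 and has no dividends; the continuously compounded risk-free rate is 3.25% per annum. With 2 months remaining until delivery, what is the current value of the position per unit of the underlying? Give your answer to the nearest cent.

-S$1.10

Current fair forward for the remaining 2 months: F = S·e^(r·T), r = 0.0325
F = 20.05 · e^(0.0325 × 2/12) = 20.05 × 1.005431 = 20.1589
Value of long forward = (F − K)·e^(−rT) = (20.1589 − 21.26) · e^(−0.0325·2/12)
= -1.1011 × 0.994598 = -1.10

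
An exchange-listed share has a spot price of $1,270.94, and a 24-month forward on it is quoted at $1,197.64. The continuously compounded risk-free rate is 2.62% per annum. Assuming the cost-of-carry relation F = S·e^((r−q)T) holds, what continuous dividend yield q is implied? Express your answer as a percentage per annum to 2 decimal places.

From F = S·e^((r−q)T): (r − q) = ln(F/S)/T
ln(1197.64/1270.94) = ln(0.942326) = -0.059404
(r − q) = -0.059404 / (24/12) = -0.029702
q = r − ln(F/S)/T = 0.0262 + 0.029702 = 0.055902
q = 5.59%

5.59%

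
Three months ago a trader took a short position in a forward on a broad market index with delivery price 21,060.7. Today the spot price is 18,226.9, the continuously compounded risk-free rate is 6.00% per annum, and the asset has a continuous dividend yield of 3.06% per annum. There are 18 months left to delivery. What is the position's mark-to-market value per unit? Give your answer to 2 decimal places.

Current fair forward for the remaining 18 months: F = S·e^((r − q)·T), (r − q) = 0.0600 − 0.0306 = 0.0294
F = 18226.9 · e^(0.0294 × 18/12) = 18226.9 × 1.04508686 = 19048.6937
Value of long forward = (F − K)·e^(−rT) = (19048.6937 − 21060.7) · e^(−0.0600·18/12)
= -2012.0063 × 0.91393119 = -1838.84
Short position value = −(long value) = 1838.84

1838.84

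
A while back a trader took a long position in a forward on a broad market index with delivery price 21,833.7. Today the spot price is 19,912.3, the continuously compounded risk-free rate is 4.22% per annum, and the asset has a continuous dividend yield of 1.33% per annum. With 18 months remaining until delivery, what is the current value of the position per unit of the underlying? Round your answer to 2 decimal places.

-975.47

Current fair forward for the remaining 18 months: F = S·e^((r − q)·T), (r − q) = 0.0422 − 0.0133 = 0.0289
F = 19912.3 · e^(0.0289 × 18/12) = 19912.3 × 1.04430334 = 20794.4814
Value of long forward = (F − K)·e^(−rT) = (20794.4814 − 21833.7) · e^(−0.0422·18/12)
= -1039.2186 × 0.93866183 = -975.47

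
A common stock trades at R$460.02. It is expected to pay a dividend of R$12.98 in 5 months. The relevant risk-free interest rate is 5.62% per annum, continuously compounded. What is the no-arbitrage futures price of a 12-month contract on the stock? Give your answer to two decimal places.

PV(dividends) I = 12.98·e^(−0.0562·5/12)
I = 12.6796
F = (S − I)·e^(rT) = (460.02 − 12.6796) · e^(0.0562·12/12)
= 447.3404 · e^0.056200 = 447.3404 × 1.057809 = R$473.20

R$473.20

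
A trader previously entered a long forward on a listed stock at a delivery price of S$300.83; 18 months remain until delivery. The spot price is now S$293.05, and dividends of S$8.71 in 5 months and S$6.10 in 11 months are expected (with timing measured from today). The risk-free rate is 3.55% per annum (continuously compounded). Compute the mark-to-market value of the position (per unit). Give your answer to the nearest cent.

-S$6.67

PV(remaining dividends) I = 8.71·e^(−0.0355·5/12) + 6.10·e^(−0.0355·11/12) = 14.4868
Current forward F = (S − I)·e^(rT) = (293.05 − 14.4868)·e^(0.0355·18/12) = 278.5632 × 1.054693 = 293.7987
Value (long) = (F − K)·e^(−rT) = (293.7987 − 300.83) × 0.948143 = -6.6667
Value = -S$6.67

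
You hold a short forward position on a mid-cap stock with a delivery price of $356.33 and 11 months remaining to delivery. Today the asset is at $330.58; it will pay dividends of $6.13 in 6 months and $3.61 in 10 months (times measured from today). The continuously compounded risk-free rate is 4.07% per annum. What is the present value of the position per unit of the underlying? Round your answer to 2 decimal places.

$22.20

PV(remaining dividends) I = 6.13·e^(−0.0407·6/12) + 3.61·e^(−0.0407·10/12) = 9.4961
Current forward F = (S − I)·e^(rT) = (330.58 − 9.4961)·e^(0.0407·11/12) = 321.0839 × 1.038013 = 333.2893
Value (long) = (F − K)·e^(−rT) = (333.2893 − 356.33) × 0.963379 = -22.1969
Short position value = −(long value) = $22.20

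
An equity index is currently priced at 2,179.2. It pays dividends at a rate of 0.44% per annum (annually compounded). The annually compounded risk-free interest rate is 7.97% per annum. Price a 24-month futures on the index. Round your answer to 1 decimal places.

F = S · (1+r)^T / (1+q)^T
= 2179.2 × 1.165752 / 1.008819 = 2179.2 × 1.155561
F = 2,518.2

2,518.2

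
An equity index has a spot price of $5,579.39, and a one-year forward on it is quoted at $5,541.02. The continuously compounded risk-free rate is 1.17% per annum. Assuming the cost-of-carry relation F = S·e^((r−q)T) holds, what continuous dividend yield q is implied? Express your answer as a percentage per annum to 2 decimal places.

From F = S·e^((r−q)T): (r − q) = ln(F/S)/T
ln(5541.02/5579.39) = ln(0.993123) = -0.006901
(r − q) = -0.006901 / (12/12) = -0.006901
q = r − ln(F/S)/T = 0.0117 + 0.006901 = 0.018601
q = 1.86%

1.86%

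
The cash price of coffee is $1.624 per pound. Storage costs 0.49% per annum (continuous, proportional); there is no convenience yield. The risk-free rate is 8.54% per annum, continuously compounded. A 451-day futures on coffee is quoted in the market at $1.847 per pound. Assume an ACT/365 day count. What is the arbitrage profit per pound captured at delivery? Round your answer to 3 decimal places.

Fair futures: F* = S·e^(carry·T), with carry = (r + u) = 0.0854 + 0.0049 = 0.0903
F* = 1.624 · e^(0.0903 × 451/365) = 1.624 · e^0.111576 = 1.624 × 1.118039 = $1.8157
Market $1.847 > fair $1.8157: forward overpriced → cash-and-carry (buy spot, short the forward).
At maturity, profit = |F_mkt − F*| = |1.847 − 1.8157| = $0.031 per pound

$0.031 per pound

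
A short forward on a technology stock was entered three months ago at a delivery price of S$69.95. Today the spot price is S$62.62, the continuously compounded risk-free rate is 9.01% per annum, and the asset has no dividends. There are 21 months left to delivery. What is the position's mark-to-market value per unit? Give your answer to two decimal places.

-S$2.87

Current fair forward for the remaining 21 months: F = S·e^(r·T), r = 0.0901
F = 62.62 · e^(0.0901 × 21/12) = 62.62 × 1.170786 = 73.3146
Value of long forward = (F − K)·e^(−rT) = (73.3146 − 69.95) · e^(−0.0901·21/12)
= 3.3646 × 0.854127 = 2.87
Short position value = −(long value) = -S$2.87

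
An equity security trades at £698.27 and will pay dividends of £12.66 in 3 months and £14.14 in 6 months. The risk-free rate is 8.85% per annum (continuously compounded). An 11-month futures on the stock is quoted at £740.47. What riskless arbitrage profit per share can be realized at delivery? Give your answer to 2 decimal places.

PV(dividends) I = 12.66·e^(−0.0885·3/12) + 14.14·e^(−0.0885·6/12) = 25.9109
Fair futures F* = (S − I)·e^(rT) = (698.27 − 25.9109)·e^0.081125 = 672.3591 × 1.084506 = 729.1775
Market £740.47 > fair 729.1775: forward overpriced → cash-and-carry (borrow at r, buy the stock and collect the dividends, short the forward).
Profit at T = |F_mkt − F*| = |740.47 − 729.1775| = £11.29 per share

£11.29 per share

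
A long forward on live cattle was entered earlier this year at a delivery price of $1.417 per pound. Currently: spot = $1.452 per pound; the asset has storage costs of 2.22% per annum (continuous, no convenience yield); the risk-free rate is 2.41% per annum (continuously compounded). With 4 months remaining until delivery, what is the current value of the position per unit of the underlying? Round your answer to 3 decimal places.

Current fair forward for the remaining 4 months: F = S·e^((r + u)·T), (r + u) = 0.0241 + 0.0222 = 0.0463
F = 1.452 · e^(0.0463 × 4/12) = 1.452 × 1.015553 = 1.4746
Value of long forward = (F − K)·e^(−rT) = (1.4746 − 1.417) · e^(−0.0241·4/12)
= 0.0576 × 0.991999 = 0.057

$0.057 per pound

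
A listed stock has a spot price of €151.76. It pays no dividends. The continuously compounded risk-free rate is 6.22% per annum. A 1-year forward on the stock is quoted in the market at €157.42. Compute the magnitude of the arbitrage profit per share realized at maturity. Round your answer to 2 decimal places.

€4.08 per share

Fair forward: F* = S·e^(carry·T), with carry = r = 0.0622
F* = 151.76 · e^(0.0622 × 1) = 151.76 · e^0.062200 = 151.76 × 1.064175 = €161.4992
Market €157.42 < fair €161.4992: forward underpriced → reverse cash-and-carry (short spot, go long the forward).
At maturity, profit = |F_mkt − F*| = |157.42 − 161.4992| = €4.08 per share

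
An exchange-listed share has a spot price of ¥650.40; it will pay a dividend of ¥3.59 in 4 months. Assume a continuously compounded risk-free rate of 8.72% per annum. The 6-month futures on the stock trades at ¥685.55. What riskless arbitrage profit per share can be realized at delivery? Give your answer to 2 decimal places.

¥9.81 per share

PV(dividends) I = 3.59·e^(−0.0872·4/12) = 3.4872
Fair futures F* = (S − I)·e^(rT) = (650.40 − 3.4872)·e^0.043600 = 646.9128 × 1.044564 = 675.7418
Market ¥685.55 > fair 675.7418: forward overpriced → cash-and-carry (borrow at r, buy the stock and collect the dividends, short the forward).
Profit at T = |F_mkt − F*| = |685.55 − 675.7418| = ¥9.81 per share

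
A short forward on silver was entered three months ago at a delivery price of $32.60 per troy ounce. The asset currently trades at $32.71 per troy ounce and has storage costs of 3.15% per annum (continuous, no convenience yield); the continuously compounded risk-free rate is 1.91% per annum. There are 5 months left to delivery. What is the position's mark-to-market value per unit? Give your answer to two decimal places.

Current fair forward for the remaining 5 months: F = S·e^((r + u)·T), (r + u) = 0.0191 + 0.0315 = 0.0506
F = 32.71 · e^(0.0506 × 5/12) = 32.71 × 1.021307 = 33.4070
Value of long forward = (F − K)·e^(−rT) = (33.4070 − 32.60) · e^(−0.0191·5/12)
= 0.8070 × 0.992073 = 0.80
Short position value = −(long value) = -$0.80

-$0.80 per troy ounce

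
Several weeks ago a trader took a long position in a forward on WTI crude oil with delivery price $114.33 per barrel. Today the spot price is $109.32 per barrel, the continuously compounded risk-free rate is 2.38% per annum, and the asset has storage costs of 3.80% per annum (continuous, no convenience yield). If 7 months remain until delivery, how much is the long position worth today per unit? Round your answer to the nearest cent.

Current fair forward for the remaining 7 months: F = S·e^((r + u)·T), (r + u) = 0.0238 + 0.0380 = 0.0618
F = 109.32 · e^(0.0618 × 7/12) = 109.32 × 1.036708 = 113.3329
Value of long forward = (F − K)·e^(−rT) = (113.3329 − 114.33) · e^(−0.0238·7/12)
= -0.9971 × 0.986213 = -0.98

-$0.98 per barrel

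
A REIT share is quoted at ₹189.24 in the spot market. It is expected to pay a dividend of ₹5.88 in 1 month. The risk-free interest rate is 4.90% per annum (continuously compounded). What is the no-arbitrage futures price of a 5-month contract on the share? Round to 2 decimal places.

PV(dividends) I = 5.88·e^(−0.0490·1/12)
I = 5.8560
F = (S − I)·e^(rT) = (189.24 − 5.8560) · e^(0.0490·5/12)
= 183.3840 · e^0.020417 = 183.3840 × 1.020627 = ₹187.17

₹187.17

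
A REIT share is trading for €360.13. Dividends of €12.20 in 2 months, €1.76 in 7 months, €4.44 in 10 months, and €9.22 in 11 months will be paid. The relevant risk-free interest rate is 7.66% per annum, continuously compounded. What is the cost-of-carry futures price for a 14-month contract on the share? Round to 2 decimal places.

€364.83

PV(dividends) I = 12.20·e^(−0.0766·2/12) + 1.76·e^(−0.0766·7/12) + 4.44·e^(−0.0766·10/12) + 9.22·e^(−0.0766·11/12)
I = 12.0452 + 1.6831 + 4.1654 + 8.5948 = 26.4885
F = (S − I)·e^(rT) = (360.13 − 26.4885) · e^(0.0766·14/12)
= 333.6415 · e^0.089367 = 333.6415 × 1.093482 = €364.83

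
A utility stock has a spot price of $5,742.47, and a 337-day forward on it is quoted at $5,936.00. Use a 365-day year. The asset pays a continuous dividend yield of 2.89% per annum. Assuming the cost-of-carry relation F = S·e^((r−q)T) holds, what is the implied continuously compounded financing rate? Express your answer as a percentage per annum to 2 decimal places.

6.48%

From F = S·e^((r−q)T): (r − q) = ln(F/S)/T
ln(5936.00/5742.47) = ln(1.033702) = 0.033147
(r − q) = 0.033147 / (337/365) = 0.035901
r = ln(F/S)/T + q = 0.035901 + 0.0289 = 0.064801
r = 6.48%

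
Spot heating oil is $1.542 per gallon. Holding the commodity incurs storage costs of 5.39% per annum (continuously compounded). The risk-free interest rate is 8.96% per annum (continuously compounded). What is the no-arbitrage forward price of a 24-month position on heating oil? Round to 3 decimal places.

$2.055 per gallon

Net carry = r + u − y = 0.0896 + 0.0539 − 0.0000 = 0.1435
F = S·e^((r+u−y)T) = 1.542 · e^(0.1435 × 24/12) = 1.542 · e^0.287000
= 1.542 × 1.332424 = $2.055 per gallon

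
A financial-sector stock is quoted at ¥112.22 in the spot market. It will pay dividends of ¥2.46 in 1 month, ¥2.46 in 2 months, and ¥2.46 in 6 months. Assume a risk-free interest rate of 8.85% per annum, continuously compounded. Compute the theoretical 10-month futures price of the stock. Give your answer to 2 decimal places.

¥113.04

PV(dividends) I = 2.46·e^(−0.0885·1/12) + 2.46·e^(−0.0885·2/12) + 2.46·e^(−0.0885·6/12)
I = 2.4419 + 2.4240 + 2.3535 = 7.2194
F = (S − I)·e^(rT) = (112.22 − 7.2194) · e^(0.0885·10/12)
= 105.0006 · e^0.073750 = 105.0006 × 1.076538 = ¥113.04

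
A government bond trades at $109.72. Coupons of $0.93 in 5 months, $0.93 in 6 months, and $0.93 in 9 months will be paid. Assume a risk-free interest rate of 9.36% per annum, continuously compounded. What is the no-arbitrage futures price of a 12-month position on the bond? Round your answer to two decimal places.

PV(coupons) I = 0.93·e^(−0.0936·5/12) + 0.93·e^(−0.0936·6/12) + 0.93·e^(−0.0936·9/12)
I = 0.8944 + 0.8875 + 0.8670 = 2.6489
F = (S − I)·e^(rT) = (109.72 − 2.6489) · e^(0.0936·12/12)
= 107.0711 · e^0.093600 = 107.0711 × 1.098120 = $117.58

$117.58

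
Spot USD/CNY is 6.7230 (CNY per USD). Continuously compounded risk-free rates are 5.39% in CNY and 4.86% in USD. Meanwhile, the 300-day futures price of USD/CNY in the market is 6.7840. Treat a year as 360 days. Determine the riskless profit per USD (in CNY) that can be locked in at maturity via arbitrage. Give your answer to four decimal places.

Fair futures: F* = S·e^(carry·T), with carry = (r_CNY − r_USD) = 0.0539 − 0.0486 = 0.0053
F* = 6.7230 · e^(0.0053 × 300/360) = 6.7230 · e^0.004417 = 6.7230 × 1.004427 = 6.7528
Market 6.7840 > fair 6.7528: forward overpriced → cash-and-carry (buy spot, short the forward).
At maturity, profit = |F_mkt − F*| = |6.7840 − 6.7528| = 0.0312 per USD (in CNY)

0.0312 per USD (in CNY)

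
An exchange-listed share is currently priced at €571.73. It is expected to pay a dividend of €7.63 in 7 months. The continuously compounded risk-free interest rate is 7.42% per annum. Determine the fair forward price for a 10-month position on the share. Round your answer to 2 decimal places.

€600.42

PV(dividends) I = 7.63·e^(−0.0742·7/12)
I = 7.3068
F = (S − I)·e^(rT) = (571.73 − 7.3068) · e^(0.0742·10/12)
= 564.4232 · e^0.061833 = 564.4232 × 1.063785 = €600.42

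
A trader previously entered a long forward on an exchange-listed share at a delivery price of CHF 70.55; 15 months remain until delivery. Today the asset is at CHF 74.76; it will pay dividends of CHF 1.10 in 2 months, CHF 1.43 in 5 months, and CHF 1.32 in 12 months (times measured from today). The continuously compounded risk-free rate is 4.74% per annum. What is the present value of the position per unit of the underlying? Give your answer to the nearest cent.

PV(remaining dividends) I = 1.10·e^(−0.0474·2/12) + 1.43·e^(−0.0474·5/12) + 1.32·e^(−0.0474·12/12) = 3.7523
Current forward F = (S − I)·e^(rT) = (74.76 − 3.7523)·e^(0.0474·15/12) = 71.0077 × 1.061040 = 75.3420
Value (long) = (F − K)·e^(−rT) = (75.3420 − 70.55) × 0.942471 = 4.5163
Value = CHF 4.52

CHF 4.52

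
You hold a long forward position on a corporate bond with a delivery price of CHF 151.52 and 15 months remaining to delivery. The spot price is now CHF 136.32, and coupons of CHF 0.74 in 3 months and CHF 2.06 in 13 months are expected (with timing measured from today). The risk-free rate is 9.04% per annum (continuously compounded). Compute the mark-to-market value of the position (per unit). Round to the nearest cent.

PV(remaining coupons) I = 0.74·e^(−0.0904·3/12) + 2.06·e^(−0.0904·13/12) = 2.5913
Current forward F = (S − I)·e^(rT) = (136.32 − 2.5913)·e^(0.0904·15/12) = 133.7287 × 1.119632 = 149.7269
Value (long) = (F − K)·e^(−rT) = (149.7269 − 151.52) × 0.893151 = -1.6015
Value = -CHF 1.60

-CHF 1.60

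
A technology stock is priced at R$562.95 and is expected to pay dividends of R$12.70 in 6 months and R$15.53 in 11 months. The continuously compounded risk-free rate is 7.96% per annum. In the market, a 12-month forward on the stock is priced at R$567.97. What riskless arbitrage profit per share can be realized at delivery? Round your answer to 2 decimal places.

R$12.77 per share

PV(dividends) I = 12.70·e^(−0.0796·6/12) + 15.53·e^(−0.0796·11/12) = 26.6416
Fair forward F* = (S − I)·e^(rT) = (562.95 − 26.6416)·e^0.079600 = 536.3084 × 1.082854 = 580.7437
Market R$567.97 < fair 580.7437: forward underpriced → reverse cash-and-carry (short the stock, invest proceeds at r, pay the dividends, go long the forward).
Profit at T = |F_mkt − F*| = |567.97 − 580.7437| = R$12.77 per share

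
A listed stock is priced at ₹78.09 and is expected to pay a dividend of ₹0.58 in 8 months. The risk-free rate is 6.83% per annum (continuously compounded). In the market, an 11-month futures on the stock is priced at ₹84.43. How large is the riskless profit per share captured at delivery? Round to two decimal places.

₹1.88 per share

PV(dividends) I = 0.58·e^(−0.0683·8/12) = 0.5542
Fair futures F* = (S − I)·e^(rT) = (78.09 − 0.5542)·e^0.062608 = 77.5358 × 1.064609 = 82.5453
Market ₹84.43 > fair 82.5453: forward overpriced → cash-and-carry (borrow at r, buy the stock and collect the dividends, short the forward).
Profit at T = |F_mkt − F*| = |84.43 − 82.5453| = ₹1.88 per share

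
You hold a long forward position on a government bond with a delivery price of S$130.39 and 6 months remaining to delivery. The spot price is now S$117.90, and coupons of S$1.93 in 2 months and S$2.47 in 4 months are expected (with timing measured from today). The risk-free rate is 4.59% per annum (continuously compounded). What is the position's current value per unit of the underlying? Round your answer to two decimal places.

PV(remaining coupons) I = 1.93·e^(−0.0459·2/12) + 2.47·e^(−0.0459·4/12) = 4.3478
Current forward F = (S − I)·e^(rT) = (117.90 − 4.3478)·e^(0.0459·6/12) = 113.5522 × 1.023215 = 116.1883
Value (long) = (F − K)·e^(−rT) = (116.1883 − 130.39) × 0.977311 = -13.8795
Value = -S$13.88

-S$13.88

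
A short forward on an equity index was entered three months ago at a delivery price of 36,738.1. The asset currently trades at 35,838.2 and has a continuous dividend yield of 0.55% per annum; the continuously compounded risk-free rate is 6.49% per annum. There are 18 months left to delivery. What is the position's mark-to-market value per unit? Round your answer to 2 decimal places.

Current fair forward for the remaining 18 months: F = S·e^((r − q)·T), (r − q) = 0.0649 − 0.0055 = 0.0594
F = 35838.2 · e^(0.0594 × 18/12) = 35838.2 × 1.09318997 = 39177.9608
Value of long forward = (F − K)·e^(−rT) = (39177.9608 − 36738.1) · e^(−0.0649·18/12)
= 2439.8608 × 0.90723842 = 2213.54
Short position value = −(long value) = -2213.54

-2213.54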